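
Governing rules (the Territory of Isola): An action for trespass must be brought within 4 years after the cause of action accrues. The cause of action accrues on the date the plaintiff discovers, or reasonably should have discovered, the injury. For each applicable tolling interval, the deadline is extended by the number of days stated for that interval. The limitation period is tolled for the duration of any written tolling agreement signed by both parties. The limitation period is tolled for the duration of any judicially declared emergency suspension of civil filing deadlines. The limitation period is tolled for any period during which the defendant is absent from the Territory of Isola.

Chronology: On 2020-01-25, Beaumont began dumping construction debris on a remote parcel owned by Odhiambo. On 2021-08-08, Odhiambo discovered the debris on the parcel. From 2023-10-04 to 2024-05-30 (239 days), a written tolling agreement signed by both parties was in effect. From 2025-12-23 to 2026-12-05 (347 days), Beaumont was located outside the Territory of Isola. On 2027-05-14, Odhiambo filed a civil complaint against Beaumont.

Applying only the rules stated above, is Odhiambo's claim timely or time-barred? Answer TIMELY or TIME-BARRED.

TIME-BARRED

Accrual is tied to discovery, so the period began on 2021-08-08 rather than on 2020-01-25 when the act occurred.
4 years from 2021-08-08 is 2025-08-08.
The period was tolled for 239 days by the written tolling agreement (2023-10-04 to 2024-05-30), pushing the deadline to 2026-04-04.
The period was tolled for 347 days by the defendant's absence from the jurisdiction (2025-12-23 to 2026-12-05), pushing the deadline to 2027-03-17.
Filing on 2027-05-14 missed the 2027-03-17 deadline — the action is time-barred.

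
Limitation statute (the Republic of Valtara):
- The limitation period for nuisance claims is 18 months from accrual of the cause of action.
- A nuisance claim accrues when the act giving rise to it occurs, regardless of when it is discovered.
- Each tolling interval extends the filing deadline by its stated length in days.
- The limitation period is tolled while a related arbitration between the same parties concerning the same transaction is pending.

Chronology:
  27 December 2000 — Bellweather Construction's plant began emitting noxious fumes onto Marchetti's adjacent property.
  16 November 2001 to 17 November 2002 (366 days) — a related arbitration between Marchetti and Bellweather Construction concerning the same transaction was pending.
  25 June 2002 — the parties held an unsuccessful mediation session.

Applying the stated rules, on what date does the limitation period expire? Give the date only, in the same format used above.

28 June 2003

The cause of action accrued on 27 December 2000, the date of the act.
Adding the 18 months base period to 27 December 2000 gives a deadline of 27 June 2002, before any tolling.
The pending related arbitration from 16 November 2001 to 17 November 2002 tolled the period for 366 days, extending the deadline to 28 June 2003.
None of the other events listed affects the running of the period under the stated rules.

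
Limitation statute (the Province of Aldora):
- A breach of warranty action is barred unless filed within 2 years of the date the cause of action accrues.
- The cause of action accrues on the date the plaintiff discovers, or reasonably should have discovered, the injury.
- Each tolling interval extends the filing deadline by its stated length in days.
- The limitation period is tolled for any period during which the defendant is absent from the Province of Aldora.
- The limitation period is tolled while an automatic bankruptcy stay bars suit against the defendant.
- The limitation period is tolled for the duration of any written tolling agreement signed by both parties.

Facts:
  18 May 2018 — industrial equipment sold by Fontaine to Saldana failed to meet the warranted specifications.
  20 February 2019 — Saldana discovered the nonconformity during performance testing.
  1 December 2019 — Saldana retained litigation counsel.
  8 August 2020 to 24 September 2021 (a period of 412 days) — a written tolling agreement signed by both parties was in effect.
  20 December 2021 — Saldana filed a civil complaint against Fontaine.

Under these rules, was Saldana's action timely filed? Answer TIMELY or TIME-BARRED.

The claim did not accrue until Saldana discovered the injury on 20 February 2019; the 18 May 2018 act date does not start the clock under the stated rule.
2 years from 20 February 2019 is 20 February 2021.
The written tolling agreement from 8 August 2020 to 24 September 2021 tolled the period for 412 days, extending the deadline to 8 April 2022.
None of the other events listed affects the running of the period under the stated rules.
Filing on 20 December 2021 beat the 8 April 2022 deadline — the action is timely.

TIMELY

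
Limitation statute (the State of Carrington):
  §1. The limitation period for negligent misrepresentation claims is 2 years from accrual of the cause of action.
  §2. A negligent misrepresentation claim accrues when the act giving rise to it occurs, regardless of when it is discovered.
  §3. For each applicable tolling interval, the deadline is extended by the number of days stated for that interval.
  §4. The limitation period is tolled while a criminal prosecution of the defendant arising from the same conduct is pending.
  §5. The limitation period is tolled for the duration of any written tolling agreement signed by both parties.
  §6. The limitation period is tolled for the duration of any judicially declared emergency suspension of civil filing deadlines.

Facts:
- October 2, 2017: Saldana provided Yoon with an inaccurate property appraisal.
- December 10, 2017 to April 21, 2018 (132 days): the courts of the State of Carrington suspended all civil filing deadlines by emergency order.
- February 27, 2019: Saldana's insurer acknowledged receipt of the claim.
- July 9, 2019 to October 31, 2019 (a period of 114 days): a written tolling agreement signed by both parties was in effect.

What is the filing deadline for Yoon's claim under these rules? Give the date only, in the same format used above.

The cause of action accrued on October 2, 2017, the date of the act.
2 years from October 2, 2017 is October 2, 2019.
Because the emergency suspension of filing deadlines ran from December 10, 2017 to April 21, 2018, the deadline is extended by 132 days to February 11, 2020.
The written tolling agreement from July 9, 2019 to October 31, 2019 tolled the period for 114 days, extending the deadline to June 4, 2020.
The other events in the timeline have no effect on the limitation period under the stated rules.

June 4, 2020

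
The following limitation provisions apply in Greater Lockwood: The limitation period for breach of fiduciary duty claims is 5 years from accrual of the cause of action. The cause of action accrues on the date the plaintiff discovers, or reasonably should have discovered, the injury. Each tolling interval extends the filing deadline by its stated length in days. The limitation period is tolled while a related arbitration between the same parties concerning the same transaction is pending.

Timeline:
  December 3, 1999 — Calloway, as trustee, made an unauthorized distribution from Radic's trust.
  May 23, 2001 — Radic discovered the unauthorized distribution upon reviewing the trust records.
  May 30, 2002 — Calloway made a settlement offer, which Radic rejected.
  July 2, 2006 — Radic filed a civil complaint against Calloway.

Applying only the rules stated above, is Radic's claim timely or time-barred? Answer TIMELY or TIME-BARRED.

TIME-BARRED

The claim did not accrue until Radic discovered the injury on May 23, 2001; the December 3, 1999 act date does not start the clock under the stated rule.
5 years from May 23, 2001 is May 23, 2006.
None of the other events listed affects the running of the period under the stated rules.
Filing on July 2, 2006 missed the May 23, 2006 deadline — the action is time-barred.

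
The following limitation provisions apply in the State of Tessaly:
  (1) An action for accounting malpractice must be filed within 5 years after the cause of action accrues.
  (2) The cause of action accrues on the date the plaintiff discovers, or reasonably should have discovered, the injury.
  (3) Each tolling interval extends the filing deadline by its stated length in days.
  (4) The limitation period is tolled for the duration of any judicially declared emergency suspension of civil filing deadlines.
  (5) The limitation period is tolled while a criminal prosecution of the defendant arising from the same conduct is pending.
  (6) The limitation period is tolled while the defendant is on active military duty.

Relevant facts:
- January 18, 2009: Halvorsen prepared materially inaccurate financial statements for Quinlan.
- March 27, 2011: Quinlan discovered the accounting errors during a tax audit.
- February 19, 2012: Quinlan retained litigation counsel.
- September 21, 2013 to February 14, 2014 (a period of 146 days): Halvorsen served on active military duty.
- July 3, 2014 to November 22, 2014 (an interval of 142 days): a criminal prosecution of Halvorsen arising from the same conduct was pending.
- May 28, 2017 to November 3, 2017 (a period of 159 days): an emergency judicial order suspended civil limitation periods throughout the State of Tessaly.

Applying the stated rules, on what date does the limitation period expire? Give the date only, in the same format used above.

January 9, 2017

The claim did not accrue until Quinlan discovered the injury on March 27, 2011; the January 18, 2009 act date does not start the clock under the stated rule.
5 years from March 27, 2011 is March 27, 2016.
The defendant's active military service from September 21, 2013 to February 14, 2014 tolled the period for 146 days, extending the deadline to August 20, 2016.
Because the pending criminal prosecution ran from July 3, 2014 to November 22, 2014, the deadline is extended by 142 days to January 9, 2017.
The emergency suspension of filing deadlines from May 28, 2017 to November 3, 2017 began after the period had already run on January 9, 2017, so it has no tolling effect.
The other events in the timeline have no effect on the limitation period under the stated rules.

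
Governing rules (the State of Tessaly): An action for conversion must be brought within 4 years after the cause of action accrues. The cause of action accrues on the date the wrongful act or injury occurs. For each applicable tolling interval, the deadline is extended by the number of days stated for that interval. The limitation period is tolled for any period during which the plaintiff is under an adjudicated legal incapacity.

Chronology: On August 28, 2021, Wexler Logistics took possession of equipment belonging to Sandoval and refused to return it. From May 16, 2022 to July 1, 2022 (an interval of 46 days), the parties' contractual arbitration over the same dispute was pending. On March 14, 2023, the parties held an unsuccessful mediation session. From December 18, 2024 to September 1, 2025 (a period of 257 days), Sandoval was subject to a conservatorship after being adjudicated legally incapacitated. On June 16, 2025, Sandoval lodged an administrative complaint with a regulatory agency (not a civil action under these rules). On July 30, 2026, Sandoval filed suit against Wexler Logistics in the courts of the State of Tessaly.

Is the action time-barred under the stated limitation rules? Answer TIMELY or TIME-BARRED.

TIME-BARRED

The cause of action accrued on August 28, 2021, the date of the act.
Adding the 4 years base period to August 28, 2021 gives a deadline of August 28, 2025, before any tolling.
The plaintiff's legal incapacity from December 18, 2024 to September 1, 2025 tolled the period for 257 days, extending the deadline to May 12, 2026.
Although a pending arbitration ran from May 16, 2022 to July 1, 2022, the stated rules do not make that a tolling event, so it is disregarded.
None of the other events listed affects the running of the period under the stated rules.
The July 30, 2026 filing falls after the May 12, 2026 deadline; the claim is time-barred.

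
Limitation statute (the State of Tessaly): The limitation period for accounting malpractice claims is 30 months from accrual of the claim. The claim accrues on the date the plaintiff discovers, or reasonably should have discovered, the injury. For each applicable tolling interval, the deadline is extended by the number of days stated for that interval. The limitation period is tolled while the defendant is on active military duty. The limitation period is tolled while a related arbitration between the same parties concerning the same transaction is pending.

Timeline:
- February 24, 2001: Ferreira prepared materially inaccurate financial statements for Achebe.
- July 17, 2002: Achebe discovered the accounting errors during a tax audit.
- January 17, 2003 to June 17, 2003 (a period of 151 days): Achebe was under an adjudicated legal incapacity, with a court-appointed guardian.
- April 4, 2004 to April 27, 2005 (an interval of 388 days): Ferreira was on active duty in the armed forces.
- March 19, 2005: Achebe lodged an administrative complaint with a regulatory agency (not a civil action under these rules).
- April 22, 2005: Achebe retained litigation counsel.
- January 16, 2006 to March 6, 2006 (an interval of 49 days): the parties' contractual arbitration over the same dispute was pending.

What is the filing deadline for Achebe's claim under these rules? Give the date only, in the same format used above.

The claim did not accrue until Achebe discovered the injury on July 17, 2002; the February 24, 2001 act date does not start the clock under the stated rule.
30 months from July 17, 2002 is January 17, 2005.
The period was tolled for 388 days by the defendant's active military service (April 4, 2004 to April 27, 2005), pushing the deadline to February 9, 2006.
The period was tolled for 49 days by the pending related arbitration (January 16, 2006 to March 6, 2006), pushing the deadline to March 30, 2006.
No stated provision tolls the period for the plaintiff's incapacity, so the interval from January 17, 2003 to June 17, 2003 has no effect on the deadline.
None of the other events listed affects the running of the period under the stated rules.

March 30, 2006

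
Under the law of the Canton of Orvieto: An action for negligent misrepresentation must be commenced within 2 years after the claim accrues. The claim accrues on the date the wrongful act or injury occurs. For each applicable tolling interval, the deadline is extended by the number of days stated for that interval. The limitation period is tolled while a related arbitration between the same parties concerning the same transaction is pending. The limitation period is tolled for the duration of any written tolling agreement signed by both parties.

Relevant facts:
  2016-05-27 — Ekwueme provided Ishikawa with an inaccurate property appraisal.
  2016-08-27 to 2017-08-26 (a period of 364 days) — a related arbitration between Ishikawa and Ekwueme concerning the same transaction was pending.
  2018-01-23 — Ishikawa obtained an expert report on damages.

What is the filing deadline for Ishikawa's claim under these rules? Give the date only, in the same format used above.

2019-05-26

The limitation period began to run on 2016-05-27.
The untolled deadline — 2 years after 2016-05-27 — is 2018-05-27.
The pending related arbitration from 2016-08-27 to 2017-08-26 tolled the period for 364 days, extending the deadline to 2019-05-26.
Nothing else in the chronology tolls or restarts the period.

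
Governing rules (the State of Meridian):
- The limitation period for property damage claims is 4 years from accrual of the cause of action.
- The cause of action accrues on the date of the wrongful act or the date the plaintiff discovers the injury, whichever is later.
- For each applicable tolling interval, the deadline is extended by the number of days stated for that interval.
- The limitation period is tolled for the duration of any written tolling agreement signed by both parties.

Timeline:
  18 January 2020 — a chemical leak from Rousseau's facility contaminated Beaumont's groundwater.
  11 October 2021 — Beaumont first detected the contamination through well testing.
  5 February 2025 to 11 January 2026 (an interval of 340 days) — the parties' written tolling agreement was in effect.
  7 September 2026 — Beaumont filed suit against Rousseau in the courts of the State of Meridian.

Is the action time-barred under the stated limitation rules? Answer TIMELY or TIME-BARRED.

The claim accrued on 11 October 2021 — the later of the 18 January 2020 act and the 11 October 2021 discovery.
4 years from 11 October 2021 is 11 October 2025.
Because the written tolling agreement ran from 5 February 2025 to 11 January 2026, the deadline is extended by 340 days to 16 September 2026.
Filing on 7 September 2026 beat the 16 September 2026 deadline — the action is timely.

TIMELY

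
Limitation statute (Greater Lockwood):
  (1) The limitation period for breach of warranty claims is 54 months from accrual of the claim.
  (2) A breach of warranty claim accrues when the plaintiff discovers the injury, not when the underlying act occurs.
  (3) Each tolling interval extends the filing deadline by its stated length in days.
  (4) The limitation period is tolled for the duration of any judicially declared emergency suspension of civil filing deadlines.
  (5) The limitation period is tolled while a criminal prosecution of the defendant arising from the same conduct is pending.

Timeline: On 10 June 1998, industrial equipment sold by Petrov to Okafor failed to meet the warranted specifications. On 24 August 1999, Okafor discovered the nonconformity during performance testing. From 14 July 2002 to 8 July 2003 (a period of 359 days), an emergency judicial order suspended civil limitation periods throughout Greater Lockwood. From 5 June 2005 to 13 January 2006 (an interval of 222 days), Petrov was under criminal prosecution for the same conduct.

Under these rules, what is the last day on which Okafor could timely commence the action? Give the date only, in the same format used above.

17 February 2005

Under the discovery rule, the claim accrued on 24 August 1999, when Okafor discovered the injury — not on the 10 June 1998 date of the underlying act.
54 months from 24 August 1999 is 24 February 2004.
The emergency suspension of filing deadlines from 14 July 2002 to 8 July 2003 tolled the period for 359 days, extending the deadline to 17 February 2005.
The pending criminal prosecution starting 5 June 2005 came too late — the period had run on 17 February 2005 — and so does not extend the deadline.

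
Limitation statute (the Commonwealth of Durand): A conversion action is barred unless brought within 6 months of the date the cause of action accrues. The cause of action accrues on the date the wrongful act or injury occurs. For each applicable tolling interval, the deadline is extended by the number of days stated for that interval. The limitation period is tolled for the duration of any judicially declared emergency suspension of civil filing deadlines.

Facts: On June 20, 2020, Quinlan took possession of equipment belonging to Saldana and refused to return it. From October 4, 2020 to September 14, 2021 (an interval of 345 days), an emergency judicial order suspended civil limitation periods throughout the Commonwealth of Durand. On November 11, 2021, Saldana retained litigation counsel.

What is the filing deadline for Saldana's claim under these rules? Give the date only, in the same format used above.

November 30, 2021

The claim accrued on June 20, 2020, when the wrongful act occurred.
Adding the 6 months base period to June 20, 2020 gives a deadline of December 20, 2020, before any tolling.
Because the emergency suspension of filing deadlines ran from October 4, 2020 to September 14, 2021, the deadline is extended by 345 days to November 30, 2021.
The other events in the timeline have no effect on the limitation period under the stated rules.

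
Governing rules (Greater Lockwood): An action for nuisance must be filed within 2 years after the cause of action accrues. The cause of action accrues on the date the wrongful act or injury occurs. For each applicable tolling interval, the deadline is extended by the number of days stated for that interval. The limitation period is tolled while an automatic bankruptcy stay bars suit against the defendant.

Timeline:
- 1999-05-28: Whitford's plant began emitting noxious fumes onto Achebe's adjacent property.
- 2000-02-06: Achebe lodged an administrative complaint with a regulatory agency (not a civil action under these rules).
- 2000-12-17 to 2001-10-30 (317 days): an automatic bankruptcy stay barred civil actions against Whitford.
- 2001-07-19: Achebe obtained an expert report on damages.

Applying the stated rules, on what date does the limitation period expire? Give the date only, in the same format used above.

2002-04-10

The limitation period began to run on 1999-05-28.
The untolled deadline — 2 years after 1999-05-28 — is 2001-05-28.
The period was tolled for 317 days by the automatic bankruptcy stay (2000-12-17 to 2001-10-30), pushing the deadline to 2002-04-10.
None of the other events listed affects the running of the period under the stated rules.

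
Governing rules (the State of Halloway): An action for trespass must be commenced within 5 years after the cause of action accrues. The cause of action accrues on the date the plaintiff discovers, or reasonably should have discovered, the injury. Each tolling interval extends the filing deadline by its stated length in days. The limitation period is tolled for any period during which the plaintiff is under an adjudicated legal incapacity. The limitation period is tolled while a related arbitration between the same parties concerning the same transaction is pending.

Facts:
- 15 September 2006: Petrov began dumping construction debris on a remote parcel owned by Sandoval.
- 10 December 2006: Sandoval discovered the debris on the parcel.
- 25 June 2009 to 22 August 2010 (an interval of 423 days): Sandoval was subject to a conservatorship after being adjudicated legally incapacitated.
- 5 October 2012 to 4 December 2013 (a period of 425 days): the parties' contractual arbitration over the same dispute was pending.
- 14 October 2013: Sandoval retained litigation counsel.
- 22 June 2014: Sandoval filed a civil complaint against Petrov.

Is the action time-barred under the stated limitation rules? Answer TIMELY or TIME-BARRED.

Under the discovery rule, the claim accrued on 10 December 2006, when Sandoval discovered the injury — not on the 15 September 2006 date of the underlying act.
The untolled deadline — 5 years after 10 December 2006 — is 10 December 2011.
Because the plaintiff's legal incapacity ran from 25 June 2009 to 22 August 2010, the deadline is extended by 423 days to 5 February 2013.
Because the pending related arbitration ran from 5 October 2012 to 4 December 2013, the deadline is extended by 425 days to 6 April 2014.
The other events in the timeline have no effect on the limitation period under the stated rules.
Sandoval filed on 22 June 2014, after the 6 April 2014 deadline, so the action is time-barred.

TIME-BARRED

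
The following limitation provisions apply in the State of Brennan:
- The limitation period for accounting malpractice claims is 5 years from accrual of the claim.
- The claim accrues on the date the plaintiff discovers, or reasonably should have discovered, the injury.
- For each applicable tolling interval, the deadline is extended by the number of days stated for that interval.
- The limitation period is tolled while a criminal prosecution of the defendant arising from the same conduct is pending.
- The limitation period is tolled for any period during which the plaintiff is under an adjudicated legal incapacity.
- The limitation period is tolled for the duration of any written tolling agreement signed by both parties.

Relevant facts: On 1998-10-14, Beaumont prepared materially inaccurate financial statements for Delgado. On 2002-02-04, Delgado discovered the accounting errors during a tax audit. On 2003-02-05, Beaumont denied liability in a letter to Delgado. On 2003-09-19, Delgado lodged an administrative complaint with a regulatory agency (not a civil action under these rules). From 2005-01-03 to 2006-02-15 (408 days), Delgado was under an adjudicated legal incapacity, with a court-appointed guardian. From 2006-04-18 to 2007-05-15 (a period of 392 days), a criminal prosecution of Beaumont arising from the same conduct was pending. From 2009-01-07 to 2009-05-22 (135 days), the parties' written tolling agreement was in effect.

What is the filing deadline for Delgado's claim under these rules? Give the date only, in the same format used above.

2009-08-27

Under the discovery rule, the claim accrued on 2002-02-04, when Delgado discovered the injury — not on the 1998-10-14 date of the underlying act.
Adding the 5 years base period to 2002-02-04 gives a deadline of 2007-02-04, before any tolling.
Because the plaintiff's legal incapacity ran from 2005-01-03 to 2006-02-15, the deadline is extended by 408 days to 2008-03-18.
The pending criminal prosecution from 2006-04-18 to 2007-05-15 tolled the period for 392 days, extending the deadline to 2009-04-14.
Because the written tolling agreement ran from 2009-01-07 to 2009-05-22, the deadline is extended by 135 days to 2009-08-27.
None of the other events listed affects the running of the period under the stated rules.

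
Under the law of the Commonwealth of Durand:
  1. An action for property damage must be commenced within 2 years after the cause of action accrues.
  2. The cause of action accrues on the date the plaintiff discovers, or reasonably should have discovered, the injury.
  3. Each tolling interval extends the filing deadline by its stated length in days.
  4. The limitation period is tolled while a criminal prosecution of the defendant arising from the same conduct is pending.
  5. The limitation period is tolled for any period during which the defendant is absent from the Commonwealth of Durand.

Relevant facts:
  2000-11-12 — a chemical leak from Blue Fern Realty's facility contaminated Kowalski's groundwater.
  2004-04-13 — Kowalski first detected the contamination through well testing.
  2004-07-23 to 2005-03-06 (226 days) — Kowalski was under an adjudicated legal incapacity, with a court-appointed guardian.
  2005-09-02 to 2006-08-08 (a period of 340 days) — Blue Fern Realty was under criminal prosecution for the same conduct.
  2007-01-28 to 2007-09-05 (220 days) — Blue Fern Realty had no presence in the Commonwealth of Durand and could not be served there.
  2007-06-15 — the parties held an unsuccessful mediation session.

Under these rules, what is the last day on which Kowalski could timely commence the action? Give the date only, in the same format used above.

2007-10-25

Accrual is tied to discovery, so the period began on 2004-04-13 rather than on 2000-11-12 when the act occurred.
2 years from 2004-04-13 is 2006-04-13.
Because the pending criminal prosecution ran from 2005-09-02 to 2006-08-08, the deadline is extended by 340 days to 2007-03-19.
Because the defendant's absence from the jurisdiction ran from 2007-01-28 to 2007-09-05, the deadline is extended by 220 days to 2007-10-25.
No stated provision tolls the period for the plaintiff's incapacity, so the interval from 2004-07-23 to 2005-03-06 has no effect on the deadline.
Nothing else in the chronology tolls or restarts the period.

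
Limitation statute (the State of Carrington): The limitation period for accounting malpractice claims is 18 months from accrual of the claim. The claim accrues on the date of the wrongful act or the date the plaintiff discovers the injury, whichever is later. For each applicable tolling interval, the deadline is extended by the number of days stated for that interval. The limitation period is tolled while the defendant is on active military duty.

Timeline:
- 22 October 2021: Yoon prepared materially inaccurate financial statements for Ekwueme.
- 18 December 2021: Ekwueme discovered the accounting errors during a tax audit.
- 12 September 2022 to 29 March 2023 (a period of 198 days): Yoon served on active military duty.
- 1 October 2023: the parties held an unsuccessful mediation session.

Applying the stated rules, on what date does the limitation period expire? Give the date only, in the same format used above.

2 January 2024

Because discovery on 18 December 2021 post-dates the 22 October 2021 act, accrual under the later-of rule falls on 18 December 2021.
The untolled deadline — 18 months after 18 December 2021 — is 18 June 2023.
The defendant's active military service from 12 September 2022 to 29 March 2023 tolled the period for 198 days, extending the deadline to 2 January 2024.
The other events in the timeline have no effect on the limitation period under the stated rules.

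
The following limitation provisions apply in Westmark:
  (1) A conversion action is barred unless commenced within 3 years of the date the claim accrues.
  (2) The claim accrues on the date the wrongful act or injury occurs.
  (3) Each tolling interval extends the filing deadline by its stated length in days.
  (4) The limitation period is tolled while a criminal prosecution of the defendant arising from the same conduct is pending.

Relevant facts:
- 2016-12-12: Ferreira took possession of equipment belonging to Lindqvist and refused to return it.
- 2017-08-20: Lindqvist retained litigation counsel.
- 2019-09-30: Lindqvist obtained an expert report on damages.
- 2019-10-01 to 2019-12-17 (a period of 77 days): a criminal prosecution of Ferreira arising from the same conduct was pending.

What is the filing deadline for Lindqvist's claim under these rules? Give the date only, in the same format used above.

The limitation period began to run on 2016-12-12.
The untolled deadline — 3 years after 2016-12-12 — is 2019-12-12.
Because the pending criminal prosecution ran from 2019-10-01 to 2019-12-17, the deadline is extended by 77 days to 2020-02-27.
Nothing else in the chronology tolls or restarts the period.

2020-02-27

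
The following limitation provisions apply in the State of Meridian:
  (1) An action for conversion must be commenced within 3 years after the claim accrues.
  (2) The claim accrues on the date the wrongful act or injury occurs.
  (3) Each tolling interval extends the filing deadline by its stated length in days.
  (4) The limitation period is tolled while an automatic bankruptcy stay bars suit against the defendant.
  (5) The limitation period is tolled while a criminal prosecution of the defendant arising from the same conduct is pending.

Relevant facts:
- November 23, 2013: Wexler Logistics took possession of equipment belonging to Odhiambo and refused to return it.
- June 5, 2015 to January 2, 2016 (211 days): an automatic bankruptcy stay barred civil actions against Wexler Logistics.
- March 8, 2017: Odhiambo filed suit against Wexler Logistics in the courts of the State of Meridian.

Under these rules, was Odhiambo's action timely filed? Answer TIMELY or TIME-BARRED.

TIMELY

The claim accrued on November 23, 2013, the date of the act.
The untolled deadline — 3 years after November 23, 2013 — is November 23, 2016.
Because the automatic bankruptcy stay ran from June 5, 2015 to January 2, 2016, the deadline is extended by 211 days to June 22, 2017.
Odhiambo filed on March 8, 2017, before the June 22, 2017 deadline, so the action is timely.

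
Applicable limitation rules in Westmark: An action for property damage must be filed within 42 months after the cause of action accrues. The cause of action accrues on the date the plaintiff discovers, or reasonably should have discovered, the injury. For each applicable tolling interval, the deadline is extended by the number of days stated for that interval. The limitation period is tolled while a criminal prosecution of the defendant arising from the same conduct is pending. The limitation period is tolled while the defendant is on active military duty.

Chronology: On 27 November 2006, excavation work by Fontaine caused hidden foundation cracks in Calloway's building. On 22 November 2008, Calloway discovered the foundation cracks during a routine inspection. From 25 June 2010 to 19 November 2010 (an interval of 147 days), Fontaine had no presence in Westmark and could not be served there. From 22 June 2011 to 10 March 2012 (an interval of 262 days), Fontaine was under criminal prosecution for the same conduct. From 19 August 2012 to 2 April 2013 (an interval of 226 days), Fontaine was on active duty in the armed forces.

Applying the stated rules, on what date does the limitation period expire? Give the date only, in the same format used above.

The claim did not accrue until Calloway discovered the injury on 22 November 2008; the 27 November 2006 act date does not start the clock under the stated rule.
The untolled deadline — 42 months after 22 November 2008 — is 22 May 2012.
The pending criminal prosecution from 22 June 2011 to 10 March 2012 tolled the period for 262 days, extending the deadline to 8 February 2013.
Because the defendant's active military service ran from 19 August 2012 to 2 April 2013, the deadline is extended by 226 days to 22 September 2013.
Although the defendant's absence ran from 25 June 2010 to 19 November 2010, the stated rules do not make that a tolling event, so it is disregarded.

22 September 2013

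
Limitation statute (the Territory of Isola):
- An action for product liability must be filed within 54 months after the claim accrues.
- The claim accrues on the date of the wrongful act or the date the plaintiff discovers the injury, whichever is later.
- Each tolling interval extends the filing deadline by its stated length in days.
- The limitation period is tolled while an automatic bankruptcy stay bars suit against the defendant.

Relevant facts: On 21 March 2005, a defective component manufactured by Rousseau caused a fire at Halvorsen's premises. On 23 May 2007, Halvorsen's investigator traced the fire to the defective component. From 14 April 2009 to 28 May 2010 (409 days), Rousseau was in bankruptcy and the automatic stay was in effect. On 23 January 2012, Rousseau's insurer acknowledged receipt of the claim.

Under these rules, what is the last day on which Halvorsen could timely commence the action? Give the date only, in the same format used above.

5 January 2013

Taking the later of the act (21 March 2005) and discovery (23 May 2007), the claim accrued on 23 May 2007.
Adding the 54 months base period to 23 May 2007 gives a deadline of 23 November 2011, before any tolling.
The automatic bankruptcy stay from 14 April 2009 to 28 May 2010 tolled the period for 409 days, extending the deadline to 5 January 2013.
None of the other events listed affects the running of the period under the stated rules.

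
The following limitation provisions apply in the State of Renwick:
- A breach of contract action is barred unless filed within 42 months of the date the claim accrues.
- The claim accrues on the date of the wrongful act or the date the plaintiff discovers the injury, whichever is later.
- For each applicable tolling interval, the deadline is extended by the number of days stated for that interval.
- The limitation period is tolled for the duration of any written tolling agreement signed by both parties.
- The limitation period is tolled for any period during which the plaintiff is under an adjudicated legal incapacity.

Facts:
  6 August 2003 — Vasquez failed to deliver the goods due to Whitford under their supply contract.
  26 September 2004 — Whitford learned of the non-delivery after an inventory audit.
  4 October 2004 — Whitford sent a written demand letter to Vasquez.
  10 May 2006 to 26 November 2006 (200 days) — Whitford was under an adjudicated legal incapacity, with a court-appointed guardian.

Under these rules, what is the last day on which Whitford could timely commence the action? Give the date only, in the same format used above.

Taking the later of the act (6 August 2003) and discovery (26 September 2004), the claim accrued on 26 September 2004.
42 months from 26 September 2004 is 26 March 2008.
The plaintiff's legal incapacity from 10 May 2006 to 26 November 2006 tolled the period for 200 days, extending the deadline to 12 October 2008.
Nothing else in the chronology tolls or restarts the period.

12 October 2008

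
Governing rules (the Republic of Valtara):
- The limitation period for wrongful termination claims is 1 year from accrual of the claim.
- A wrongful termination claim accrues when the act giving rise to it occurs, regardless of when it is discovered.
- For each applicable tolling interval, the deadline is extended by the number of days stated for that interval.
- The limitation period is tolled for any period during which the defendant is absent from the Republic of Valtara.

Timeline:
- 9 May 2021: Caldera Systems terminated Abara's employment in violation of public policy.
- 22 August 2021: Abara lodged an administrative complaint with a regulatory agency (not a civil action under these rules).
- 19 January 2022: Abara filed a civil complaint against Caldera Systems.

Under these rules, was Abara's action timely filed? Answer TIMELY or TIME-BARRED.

The limitation period began to run on 9 May 2021.
The untolled deadline — 1 year after 9 May 2021 — is 9 May 2022.
Nothing else in the chronology tolls or restarts the period.
Abara filed on 19 January 2022, before the 9 May 2022 deadline, so the action is timely.

TIMELY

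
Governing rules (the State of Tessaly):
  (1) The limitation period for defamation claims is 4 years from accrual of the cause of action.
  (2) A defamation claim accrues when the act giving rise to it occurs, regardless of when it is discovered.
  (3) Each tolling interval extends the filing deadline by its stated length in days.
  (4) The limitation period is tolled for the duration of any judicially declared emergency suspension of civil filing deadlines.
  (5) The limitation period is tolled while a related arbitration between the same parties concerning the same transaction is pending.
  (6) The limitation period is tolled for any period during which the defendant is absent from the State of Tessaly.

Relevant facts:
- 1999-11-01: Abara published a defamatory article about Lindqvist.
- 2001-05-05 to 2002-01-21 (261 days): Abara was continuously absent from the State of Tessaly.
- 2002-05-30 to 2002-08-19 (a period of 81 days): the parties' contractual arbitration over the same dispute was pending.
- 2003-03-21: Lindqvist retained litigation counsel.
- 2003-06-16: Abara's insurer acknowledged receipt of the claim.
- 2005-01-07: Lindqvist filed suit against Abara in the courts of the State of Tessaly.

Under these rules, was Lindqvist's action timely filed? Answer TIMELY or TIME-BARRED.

The limitation period began to run on 1999-11-01.
4 years from 1999-11-01 is 2003-11-01.
The defendant's absence from the jurisdiction from 2001-05-05 to 2002-01-21 tolled the period for 261 days, extending the deadline to 2004-07-19.
The pending related arbitration from 2002-05-30 to 2002-08-19 tolled the period for 81 days, extending the deadline to 2004-10-08.
Nothing else in the chronology tolls or restarts the period.
Filing on 2005-01-07 missed the 2004-10-08 deadline — the action is time-barred.

TIME-BARRED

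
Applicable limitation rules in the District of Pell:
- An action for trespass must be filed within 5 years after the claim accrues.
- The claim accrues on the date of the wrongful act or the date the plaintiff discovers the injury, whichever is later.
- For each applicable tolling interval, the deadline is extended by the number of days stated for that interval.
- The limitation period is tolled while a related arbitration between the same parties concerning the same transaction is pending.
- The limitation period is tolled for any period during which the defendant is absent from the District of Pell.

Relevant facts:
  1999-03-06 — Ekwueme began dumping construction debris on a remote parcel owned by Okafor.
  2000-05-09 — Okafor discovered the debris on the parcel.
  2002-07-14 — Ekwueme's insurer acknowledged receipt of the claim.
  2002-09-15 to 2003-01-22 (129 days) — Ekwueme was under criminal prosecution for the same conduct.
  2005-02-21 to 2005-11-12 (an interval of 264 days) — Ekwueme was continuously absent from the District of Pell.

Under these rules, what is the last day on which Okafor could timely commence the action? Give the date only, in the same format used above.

The claim accrued on 2000-05-09 — the later of the 1999-03-06 act and the 2000-05-09 discovery.
5 years from 2000-05-09 is 2005-05-09.
Because the defendant's absence from the jurisdiction ran from 2005-02-21 to 2005-11-12, the deadline is extended by 264 days to 2006-01-28.
Although a criminal prosecution ran from 2002-09-15 to 2003-01-22, the stated rules do not make that a tolling event, so it is disregarded.
The other events in the timeline have no effect on the limitation period under the stated rules.

2006-01-28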